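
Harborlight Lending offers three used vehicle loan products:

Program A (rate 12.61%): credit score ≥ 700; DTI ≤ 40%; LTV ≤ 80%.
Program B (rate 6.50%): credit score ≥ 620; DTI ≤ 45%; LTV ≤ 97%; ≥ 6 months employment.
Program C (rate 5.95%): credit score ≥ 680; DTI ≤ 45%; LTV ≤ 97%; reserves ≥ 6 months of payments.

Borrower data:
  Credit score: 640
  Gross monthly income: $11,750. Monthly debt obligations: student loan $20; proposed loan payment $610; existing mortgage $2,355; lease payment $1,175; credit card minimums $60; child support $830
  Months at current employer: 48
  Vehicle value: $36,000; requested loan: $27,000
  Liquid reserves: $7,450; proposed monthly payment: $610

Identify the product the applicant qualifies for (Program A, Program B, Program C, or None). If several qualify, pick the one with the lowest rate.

Program B

Total debts = (20 + 610 + 2,355 + 1,175 + 60 + 830) = 5,050; DTI = 5,050/11,750 = 43%.
LTV = 27,000/36,000 = 75%.
Reserves = 7,450/610 = 12.2 months.
Program A: score 640 < 700; DTI 43% > 40%; LTV 75% ≤ 80% → does not qualify.
Program B: score 640 ≥ 620; DTI 43% ≤ 45%; LTV 75% ≤ 97%; employment 48 ≥ 6 mo → qualifies.
Program C: score 640 < 680; DTI 43% ≤ 45%; LTV 75% ≤ 97%; reserves 12.2 ≥ 6 mo → does not qualify.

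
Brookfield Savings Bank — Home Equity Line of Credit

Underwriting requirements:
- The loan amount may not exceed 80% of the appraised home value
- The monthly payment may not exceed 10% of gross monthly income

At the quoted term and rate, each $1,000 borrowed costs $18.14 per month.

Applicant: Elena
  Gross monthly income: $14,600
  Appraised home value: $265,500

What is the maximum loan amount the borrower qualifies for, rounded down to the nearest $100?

$80,400

Payment cap: 10% × $14,600 = $1,460/month.
At $18.14 per $1,000, that supports 1,460/18.14 × 1,000 ≈ $80,485 → $80,400.
LTV cap: 80% × $265,500 = $212,400 → $212,400.
Binding constraint: payment-to-income.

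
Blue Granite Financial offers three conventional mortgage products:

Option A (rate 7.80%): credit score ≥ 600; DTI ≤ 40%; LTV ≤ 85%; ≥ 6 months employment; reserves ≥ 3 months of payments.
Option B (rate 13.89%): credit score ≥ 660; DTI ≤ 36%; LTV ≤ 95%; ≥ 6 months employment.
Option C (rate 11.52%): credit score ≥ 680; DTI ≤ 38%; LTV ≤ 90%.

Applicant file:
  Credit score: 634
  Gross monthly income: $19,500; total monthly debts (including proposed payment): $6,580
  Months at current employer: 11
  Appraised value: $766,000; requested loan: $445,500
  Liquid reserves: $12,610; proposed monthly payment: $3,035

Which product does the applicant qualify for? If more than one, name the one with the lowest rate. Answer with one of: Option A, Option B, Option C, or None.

Option A

DTI = 6,580/19,500 = 33.7%.
LTV = 445,500/766,000 = 58.2%.
Reserves = 12,610/3,035 = 4.2 months.
Option A: score 634 ≥ 600; DTI 33.7% ≤ 40%; LTV 58.2% ≤ 85%; employment 11 ≥ 6 mo; reserves 4.2 ≥ 3 mo → qualifies.
Option B: score 634 < 660; DTI 33.7% ≤ 36%; LTV 58.2% ≤ 95%; employment 11 ≥ 6 mo → does not qualify.
Option C: score 634 < 680; DTI 33.7% ≤ 38%; LTV 58.2% ≤ 90% → does not qualify.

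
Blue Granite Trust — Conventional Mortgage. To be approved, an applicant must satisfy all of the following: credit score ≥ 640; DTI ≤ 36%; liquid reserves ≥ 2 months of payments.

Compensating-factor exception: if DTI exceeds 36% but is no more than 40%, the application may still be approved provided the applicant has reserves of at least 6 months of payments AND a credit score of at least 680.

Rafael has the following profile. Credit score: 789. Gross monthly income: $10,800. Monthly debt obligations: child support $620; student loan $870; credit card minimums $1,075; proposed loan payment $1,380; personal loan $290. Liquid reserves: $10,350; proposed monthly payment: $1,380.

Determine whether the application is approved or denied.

Credit score 789 ≥ 640 (meets base)
Total debts = (620 + 870 + 1,075 + 1,380 + 290) = 4,235. DTI: 4,235 ÷ 10,800 = 39.2%, over the 36% base limit.
Reserves = 10,350/1,380 = 7.5 months ≥ 2
DTI 39.2% is within the 36%–40% exception band; checking compensating factors.
Reserves 7.5 ≥ 6 months; credit score 789 ≥ 680.
Both compensating conditions met → exception applies.

Approved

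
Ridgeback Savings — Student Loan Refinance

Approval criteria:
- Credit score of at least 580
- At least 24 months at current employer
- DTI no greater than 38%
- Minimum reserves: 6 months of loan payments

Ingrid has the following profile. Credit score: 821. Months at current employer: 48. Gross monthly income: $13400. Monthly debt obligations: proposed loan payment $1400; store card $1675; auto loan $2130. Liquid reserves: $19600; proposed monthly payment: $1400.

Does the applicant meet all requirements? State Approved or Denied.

Credit score 821 ≥ 580 (meets)
Employment 48 ≥ 24 months
Total monthly debts = (1,400 + 1,675 + 2,130) = 5,205. DTI: 5,205 ÷ 13,400 = 38.8%, exceeds the 38% cap
Reserves: 19,600 ÷ 1,400 = 14.0 months (meets 6-month minimum)
Fails on DTI.

Denied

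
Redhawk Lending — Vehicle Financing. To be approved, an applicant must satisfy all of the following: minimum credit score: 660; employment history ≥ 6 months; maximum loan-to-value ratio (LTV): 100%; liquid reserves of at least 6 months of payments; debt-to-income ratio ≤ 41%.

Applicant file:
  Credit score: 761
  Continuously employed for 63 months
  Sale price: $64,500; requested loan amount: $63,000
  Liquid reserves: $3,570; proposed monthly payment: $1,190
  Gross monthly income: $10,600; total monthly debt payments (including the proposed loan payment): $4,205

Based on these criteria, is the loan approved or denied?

Credit score 761 ≥ 660 (meets)
Employment 63 ≥ 6 months
LTV: 63,000 ÷ 64,500 = 97.7%, within 100% cap
Liquid reserves cover 3,570/1,190 = 3.0 months — < 6 required
DTI: 4,205 ÷ 10,600 = 39.7%, within the 41% cap
Fails on reserves.

Denied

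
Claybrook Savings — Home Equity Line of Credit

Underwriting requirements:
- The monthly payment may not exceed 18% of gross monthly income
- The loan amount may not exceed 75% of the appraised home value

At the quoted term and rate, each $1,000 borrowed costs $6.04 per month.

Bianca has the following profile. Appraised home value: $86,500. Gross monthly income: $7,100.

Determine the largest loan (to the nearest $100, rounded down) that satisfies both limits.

$64,800

Payment cap: 18% × $7,100 = $1,278/month.
At $6.04 per $1,000, that supports 1,278/6.04 × 1,000 ≈ $211,589 → $211,500.
LTV cap: 75% × $86,500 = $64,875 → $64,800.
Binding constraint: loan-to-value.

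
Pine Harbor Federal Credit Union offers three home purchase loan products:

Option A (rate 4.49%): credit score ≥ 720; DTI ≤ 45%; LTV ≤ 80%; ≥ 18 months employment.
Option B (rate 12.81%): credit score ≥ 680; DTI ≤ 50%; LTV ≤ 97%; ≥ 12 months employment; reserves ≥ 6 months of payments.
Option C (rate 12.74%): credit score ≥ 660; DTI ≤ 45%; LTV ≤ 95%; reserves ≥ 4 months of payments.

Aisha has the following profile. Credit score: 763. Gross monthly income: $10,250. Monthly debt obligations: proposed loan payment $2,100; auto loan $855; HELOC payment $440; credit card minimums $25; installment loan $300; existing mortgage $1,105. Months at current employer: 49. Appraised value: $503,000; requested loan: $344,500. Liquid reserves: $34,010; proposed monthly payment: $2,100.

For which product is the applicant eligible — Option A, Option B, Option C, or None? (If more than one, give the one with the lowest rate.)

Option B

Total debts = (2,100 + 855 + 440 + 25 + 300 + 1,105) = 4,825; DTI = 4,825/10,250 = 47.1%.
LTV = 344,500/503,000 = 68.5%.
Reserves = 34,010/2,100 = 16.2 months.
Option A: score 763 ≥ 720; DTI 47.1% > 45%; LTV 68.5% ≤ 80%; employment 49 ≥ 18 mo → does not qualify.
Option B: score 763 ≥ 680; DTI 47.1% ≤ 50%; LTV 68.5% ≤ 97%; employment 49 ≥ 12 mo; reserves 16.2 ≥ 6 mo → qualifies.
Option C: score 763 ≥ 660; DTI 47.1% > 45%; LTV 68.5% ≤ 95%; reserves 16.2 ≥ 4 mo → does not qualify.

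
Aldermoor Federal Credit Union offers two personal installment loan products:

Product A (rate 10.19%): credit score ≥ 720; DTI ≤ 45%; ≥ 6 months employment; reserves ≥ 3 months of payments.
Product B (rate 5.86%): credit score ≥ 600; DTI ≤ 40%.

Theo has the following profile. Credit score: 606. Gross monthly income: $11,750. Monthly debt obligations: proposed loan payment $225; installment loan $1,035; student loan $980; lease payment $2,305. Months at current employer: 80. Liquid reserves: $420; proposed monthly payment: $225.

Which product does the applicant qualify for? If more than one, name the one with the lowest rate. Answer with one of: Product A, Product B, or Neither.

Total debts = (225 + 1,035 + 980 + 2,305) = 4,545; DTI = 4,545/11,750 = 38.7%.
Reserves = 420/225 = 1.9 months.
Product A: score 606 < 720; DTI 38.7% ≤ 45%; employment 80 ≥ 6 mo; reserves 1.9 < 3 mo → does not qualify.
Product B: score 606 ≥ 600; DTI 38.7% ≤ 40% → qualifies.

Product B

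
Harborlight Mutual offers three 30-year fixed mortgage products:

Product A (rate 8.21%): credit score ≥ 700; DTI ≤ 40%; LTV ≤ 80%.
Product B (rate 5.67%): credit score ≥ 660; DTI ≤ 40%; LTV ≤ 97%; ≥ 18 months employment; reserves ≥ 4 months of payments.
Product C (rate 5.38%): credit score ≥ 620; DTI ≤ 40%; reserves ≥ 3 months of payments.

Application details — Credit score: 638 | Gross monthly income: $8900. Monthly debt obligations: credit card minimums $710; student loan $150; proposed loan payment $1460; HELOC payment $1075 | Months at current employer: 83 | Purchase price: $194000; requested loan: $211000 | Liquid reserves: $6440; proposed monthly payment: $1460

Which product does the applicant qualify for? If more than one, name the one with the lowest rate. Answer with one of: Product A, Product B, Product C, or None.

Total debts = (710 + 150 + 1,460 + 1,075) = 3,395; DTI = 3,395/8,900 = 38.1%.
LTV = 211,000/194,000 = 108.8%.
Reserves = 6,440/1,460 = 4.4 months.
Product A: score 638 < 700; DTI 38.1% ≤ 40%; LTV 108.8% > 80% → does not qualify.
Product B: score 638 < 660; DTI 38.1% ≤ 40%; LTV 108.8% > 97%; employment 83 ≥ 18 mo; reserves 4.4 ≥ 4 mo → does not qualify.
Product C: score 638 ≥ 620; DTI 38.1% ≤ 40%; reserves 4.4 ≥ 3 mo → qualifies.

Product C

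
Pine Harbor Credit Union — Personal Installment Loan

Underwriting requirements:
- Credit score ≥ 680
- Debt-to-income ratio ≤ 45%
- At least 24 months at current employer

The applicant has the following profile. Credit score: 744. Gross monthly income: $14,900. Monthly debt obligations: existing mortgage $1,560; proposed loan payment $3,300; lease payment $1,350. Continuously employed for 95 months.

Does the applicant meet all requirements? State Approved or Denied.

Credit score 744 ≥ 680 (meets)
Total monthly debts = (1,560 + 3,300 + 1,350) = 6,210. Debt-to-income = 6,210/14,900 = 41.7% — meets 45% limit
Employment 95 ≥ 24 months
All criteria satisfied.

Approved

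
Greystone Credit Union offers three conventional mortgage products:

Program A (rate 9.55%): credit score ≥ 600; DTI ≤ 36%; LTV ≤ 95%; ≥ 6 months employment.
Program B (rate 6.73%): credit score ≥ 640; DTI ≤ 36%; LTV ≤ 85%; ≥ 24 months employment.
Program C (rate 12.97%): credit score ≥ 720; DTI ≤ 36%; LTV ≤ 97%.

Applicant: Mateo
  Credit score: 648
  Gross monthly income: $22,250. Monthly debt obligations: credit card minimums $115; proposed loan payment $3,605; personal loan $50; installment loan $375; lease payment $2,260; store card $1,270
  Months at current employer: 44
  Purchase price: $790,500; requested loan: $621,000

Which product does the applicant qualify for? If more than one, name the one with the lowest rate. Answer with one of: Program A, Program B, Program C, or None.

Program B

Total debts = (115 + 3,605 + 50 + 375 + 2,260 + 1,270) = 7,675; DTI = 7,675/22,250 = 34.5%.
LTV = 621,000/790,500 = 78.6%.
Program A: score 648 ≥ 600; DTI 34.5% ≤ 36%; LTV 78.6% ≤ 95%; employment 44 ≥ 6 mo → qualifies.
Program B: score 648 ≥ 640; DTI 34.5% ≤ 36%; LTV 78.6% ≤ 85%; employment 44 ≥ 24 mo → qualifies.
Program C: score 648 < 720; DTI 34.5% ≤ 36%; LTV 78.6% ≤ 97% → does not qualify.
Qualifying: Program A, Program B. Lowest rate is 6.73% → Program B.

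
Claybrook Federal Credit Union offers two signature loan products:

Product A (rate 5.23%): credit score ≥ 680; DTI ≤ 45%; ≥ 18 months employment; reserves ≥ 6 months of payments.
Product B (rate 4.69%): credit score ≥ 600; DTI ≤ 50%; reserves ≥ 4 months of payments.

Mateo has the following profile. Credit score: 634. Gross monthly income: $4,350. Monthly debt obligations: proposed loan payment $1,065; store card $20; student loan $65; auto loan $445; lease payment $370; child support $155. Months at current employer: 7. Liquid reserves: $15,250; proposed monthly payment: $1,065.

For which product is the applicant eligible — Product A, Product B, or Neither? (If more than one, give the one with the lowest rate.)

Product B

Total debts = (1,065 + 20 + 65 + 445 + 370 + 155) = 2,120; DTI = 2,120/4,350 = 48.7%.
Reserves = 15,250/1,065 = 14.3 months.
Product A: score 634 < 680; DTI 48.7% > 45%; employment 7 < 18 mo; reserves 14.3 ≥ 6 mo → does not qualify.
Product B: score 634 ≥ 600; DTI 48.7% ≤ 50%; reserves 14.3 ≥ 4 mo → qualifies.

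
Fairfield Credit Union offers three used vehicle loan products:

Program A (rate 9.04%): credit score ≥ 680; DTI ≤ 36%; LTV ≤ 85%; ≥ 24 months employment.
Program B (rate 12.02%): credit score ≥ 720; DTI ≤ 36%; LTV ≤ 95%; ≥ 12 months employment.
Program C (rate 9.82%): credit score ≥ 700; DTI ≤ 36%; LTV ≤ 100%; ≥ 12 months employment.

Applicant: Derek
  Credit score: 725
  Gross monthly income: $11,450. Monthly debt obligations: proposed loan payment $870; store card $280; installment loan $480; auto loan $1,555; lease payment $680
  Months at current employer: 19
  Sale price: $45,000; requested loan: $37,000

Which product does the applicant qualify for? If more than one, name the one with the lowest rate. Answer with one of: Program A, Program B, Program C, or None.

Total debts = (870 + 280 + 480 + 1,555 + 680) = 3,865; DTI = 3,865/11,450 = 33.8%.
LTV = 37,000/45,000 = 82.2%.
Program A: score 725 ≥ 680; DTI 33.8% ≤ 36%; LTV 82.2% ≤ 85%; employment 19 < 24 mo → does not qualify.
Program B: score 725 ≥ 720; DTI 33.8% ≤ 36%; LTV 82.2% ≤ 95%; employment 19 ≥ 12 mo → qualifies.
Program C: score 725 ≥ 700; DTI 33.8% ≤ 36%; LTV 82.2% ≤ 100%; employment 19 ≥ 12 mo → qualifies.
Qualifying: Program B, Program C. Lowest rate is 9.82% → Program C.

Program C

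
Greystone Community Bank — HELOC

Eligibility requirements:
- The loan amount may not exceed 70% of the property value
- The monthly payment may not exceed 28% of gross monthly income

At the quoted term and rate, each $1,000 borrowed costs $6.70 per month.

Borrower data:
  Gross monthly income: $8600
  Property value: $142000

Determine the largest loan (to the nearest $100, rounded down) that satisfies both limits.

$99,400

Payment cap: 28% × $8,600 = $2,408/month.
At $6.70 per $1,000, that supports 2,408/6.70 × 1,000 ≈ $359,402 → $359,400.
LTV cap: 70% × $142,000 = $99,400 → $99,400.
Binding constraint: loan-to-value.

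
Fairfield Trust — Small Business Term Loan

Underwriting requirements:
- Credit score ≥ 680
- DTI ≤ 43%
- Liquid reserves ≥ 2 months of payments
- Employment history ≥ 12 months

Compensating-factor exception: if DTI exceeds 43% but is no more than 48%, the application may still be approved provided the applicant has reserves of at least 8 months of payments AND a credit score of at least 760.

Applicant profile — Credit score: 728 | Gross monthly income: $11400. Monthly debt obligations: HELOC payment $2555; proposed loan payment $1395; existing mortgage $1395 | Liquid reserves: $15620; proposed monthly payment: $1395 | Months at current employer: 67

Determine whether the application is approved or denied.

Credit score 728 ≥ 680 (meets base)
Total debts = (2,555 + 1,395 + 1,395) = 5,345. DTI = 5,345/11,400 = 46.9% > 43% — standard DTI limit exceeded.
Reserves = 15,620/1,395 = 11.2 months ≥ 2
Employment 67 ≥ 12 months
DTI 46.9% is within the 43%–48% exception band; checking compensating factors.
Override check — reserves: 11.2 mo (ok); score: 728 (below 760).
Compensating-factor requirement not fully met.

Denied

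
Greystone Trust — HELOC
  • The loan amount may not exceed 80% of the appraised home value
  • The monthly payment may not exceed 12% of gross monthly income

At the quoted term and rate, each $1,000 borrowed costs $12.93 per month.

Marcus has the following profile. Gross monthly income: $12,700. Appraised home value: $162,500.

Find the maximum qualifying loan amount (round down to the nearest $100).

$117,800

Payment cap: 12% × $12,700 = $1,524/month.
At $12.93 per $1,000, that supports 1,524/12.93 × 1,000 ≈ $117,865 → $117,800.
LTV cap: 80% × $162,500 = $130,000 → $130,000.
Binding constraint: payment-to-income.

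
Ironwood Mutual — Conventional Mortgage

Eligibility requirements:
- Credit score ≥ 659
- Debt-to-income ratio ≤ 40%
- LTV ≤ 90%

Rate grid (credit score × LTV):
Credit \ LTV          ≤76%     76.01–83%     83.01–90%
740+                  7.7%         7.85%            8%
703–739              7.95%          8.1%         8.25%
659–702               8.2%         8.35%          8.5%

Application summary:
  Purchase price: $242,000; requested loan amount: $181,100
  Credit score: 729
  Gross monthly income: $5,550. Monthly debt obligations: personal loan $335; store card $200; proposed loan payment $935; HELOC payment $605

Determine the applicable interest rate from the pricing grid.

Credit score 729 ≥ 659; Total monthly debts = (335 + 200 + 935 + 605) = 2,075. Debt-to-income = 2,075/5,550 = 37.4% — meets 40% limit
LTV = 181,100/242,000 = 74.8% ≤ 90%
Credit 729 → row 703–739; LTV 74.8% → column ≤76%. Grid cell → 7.95%.

7.95%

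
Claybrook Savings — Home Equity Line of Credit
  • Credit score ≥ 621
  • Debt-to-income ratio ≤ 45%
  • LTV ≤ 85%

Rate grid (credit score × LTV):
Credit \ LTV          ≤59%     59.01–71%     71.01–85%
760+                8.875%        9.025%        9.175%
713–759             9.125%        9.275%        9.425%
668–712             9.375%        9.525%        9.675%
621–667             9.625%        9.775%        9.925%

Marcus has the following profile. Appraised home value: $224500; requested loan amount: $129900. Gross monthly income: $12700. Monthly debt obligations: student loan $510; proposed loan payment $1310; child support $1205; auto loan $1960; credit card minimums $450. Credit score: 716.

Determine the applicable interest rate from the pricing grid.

Credit score 716 ≥ 621; Total monthly debts = (510 + 1,310 + 1,205 + 1,960 + 450) = 5,435. Debt-to-income = 5,435/12,700 = 42.8% — meets 45% limit
Loan-to-value = 129,900/224,500 = 57.9% — pass (85% max)
Credit 716 → row 713–759; LTV 57.9% → column ≤59%. Grid cell → 9.125%.

9.125%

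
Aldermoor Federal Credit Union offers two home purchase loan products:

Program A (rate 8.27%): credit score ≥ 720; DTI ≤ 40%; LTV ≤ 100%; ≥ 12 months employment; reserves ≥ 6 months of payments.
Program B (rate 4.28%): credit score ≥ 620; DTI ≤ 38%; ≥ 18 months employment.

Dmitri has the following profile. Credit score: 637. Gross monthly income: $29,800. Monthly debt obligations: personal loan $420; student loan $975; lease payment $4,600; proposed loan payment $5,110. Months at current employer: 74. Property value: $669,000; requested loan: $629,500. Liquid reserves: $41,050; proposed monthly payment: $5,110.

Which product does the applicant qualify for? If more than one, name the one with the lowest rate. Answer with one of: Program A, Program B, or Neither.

Program B

Total debts = (420 + 975 + 4,600 + 5,110) = 11,105; DTI = 11,105/29,800 = 37.3%.
LTV = 629,500/669,000 = 94.1%.
Reserves = 41,050/5,110 = 8.0 months.
Program A: score 637 < 720; DTI 37.3% ≤ 40%; LTV 94.1% ≤ 100%; employment 74 ≥ 12 mo; reserves 8.0 ≥ 6 mo → does not qualify.
Program B: score 637 ≥ 620; DTI 37.3% ≤ 38%; employment 74 ≥ 18 mo → qualifies.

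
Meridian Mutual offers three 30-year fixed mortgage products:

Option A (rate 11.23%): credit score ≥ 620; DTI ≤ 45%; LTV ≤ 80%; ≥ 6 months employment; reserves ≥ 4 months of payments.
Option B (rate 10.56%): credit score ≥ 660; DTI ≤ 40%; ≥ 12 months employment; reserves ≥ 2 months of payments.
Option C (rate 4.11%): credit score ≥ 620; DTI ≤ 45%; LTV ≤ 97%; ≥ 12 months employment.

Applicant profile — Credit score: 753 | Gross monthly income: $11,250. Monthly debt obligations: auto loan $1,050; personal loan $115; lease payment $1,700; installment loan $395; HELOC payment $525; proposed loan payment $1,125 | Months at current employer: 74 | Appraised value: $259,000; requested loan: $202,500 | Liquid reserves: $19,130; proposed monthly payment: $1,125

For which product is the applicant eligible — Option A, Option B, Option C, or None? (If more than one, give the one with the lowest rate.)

Option C

Total debts = (1,050 + 115 + 1,700 + 395 + 525 + 1,125) = 4,910; DTI = 4,910/11,250 = 43.6%.
LTV = 202,500/259,000 = 78.2%.
Reserves = 19,130/1,125 = 17.0 months.
Option A: score 753 ≥ 620; DTI 43.6% ≤ 45%; LTV 78.2% ≤ 80%; employment 74 ≥ 6 mo; reserves 17.0 ≥ 4 mo → qualifies.
Option B: score 753 ≥ 660; DTI 43.6% > 40%; employment 74 ≥ 12 mo; reserves 17.0 ≥ 2 mo → does not qualify.
Option C: score 753 ≥ 620; DTI 43.6% ≤ 45%; LTV 78.2% ≤ 97%; employment 74 ≥ 12 mo → qualifies.
Qualifying: Option A, Option C. Lowest rate is 4.11% → Option C.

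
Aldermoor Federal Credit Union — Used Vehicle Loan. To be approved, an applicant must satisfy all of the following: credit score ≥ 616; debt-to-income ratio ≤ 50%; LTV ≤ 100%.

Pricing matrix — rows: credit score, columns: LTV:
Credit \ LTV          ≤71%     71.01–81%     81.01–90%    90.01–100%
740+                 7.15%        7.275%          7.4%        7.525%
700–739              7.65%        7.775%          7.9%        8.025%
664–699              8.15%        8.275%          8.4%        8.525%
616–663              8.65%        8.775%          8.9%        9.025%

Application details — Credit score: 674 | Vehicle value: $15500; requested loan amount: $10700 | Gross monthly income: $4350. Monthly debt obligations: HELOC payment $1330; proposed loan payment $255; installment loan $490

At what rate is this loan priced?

8.15%

Credit score 674 ≥ 616; Total monthly debts = (1,330 + 255 + 490) = 2,075. DTI = 2,075/4,350 = 47.7% ≤ 50%
Loan-to-value = 10,700/15,500 = 69% — pass (100% max)
Credit 674 → row 664–699; LTV 69% → column ≤71%. Grid cell → 8.15%.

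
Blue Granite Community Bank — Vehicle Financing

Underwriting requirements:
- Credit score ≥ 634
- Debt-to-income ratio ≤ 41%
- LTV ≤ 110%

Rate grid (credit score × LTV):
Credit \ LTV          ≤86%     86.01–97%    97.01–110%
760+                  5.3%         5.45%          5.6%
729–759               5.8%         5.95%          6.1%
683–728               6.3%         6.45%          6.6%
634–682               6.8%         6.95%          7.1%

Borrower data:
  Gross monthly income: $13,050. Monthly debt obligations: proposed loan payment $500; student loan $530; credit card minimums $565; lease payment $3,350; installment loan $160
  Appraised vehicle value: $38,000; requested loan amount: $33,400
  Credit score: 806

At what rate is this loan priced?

Credit score 806 ≥ 634; Total monthly debts = (500 + 530 + 565 + 3,350 + 160) = 5,105. DTI: 5,105 ÷ 13,050 = 39.1%, within the 41% cap
LTV: 33,400 ÷ 38,000 = 87.9%, within 110% cap
Credit 806 → row 760+; LTV 87.9% → column 86.01–97%. Grid cell → 5.45%.

5.45%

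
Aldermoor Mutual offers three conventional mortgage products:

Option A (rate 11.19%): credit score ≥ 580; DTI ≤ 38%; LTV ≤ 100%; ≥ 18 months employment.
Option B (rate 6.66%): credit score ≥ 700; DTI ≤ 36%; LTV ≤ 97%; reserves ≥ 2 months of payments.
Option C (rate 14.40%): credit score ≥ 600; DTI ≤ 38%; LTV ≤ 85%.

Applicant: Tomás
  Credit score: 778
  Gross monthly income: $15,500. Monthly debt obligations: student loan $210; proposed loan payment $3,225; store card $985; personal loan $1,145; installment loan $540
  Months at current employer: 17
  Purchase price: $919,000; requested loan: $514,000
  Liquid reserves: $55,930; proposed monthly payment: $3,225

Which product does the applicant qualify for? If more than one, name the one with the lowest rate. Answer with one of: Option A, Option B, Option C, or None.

None

Total debts = (210 + 3,225 + 985 + 1,145 + 540) = 6,105; DTI = 6,105/15,500 = 39.4%.
LTV = 514,000/919,000 = 55.9%.
Reserves = 55,930/3,225 = 17.3 months.
Option A: score 778 ≥ 580; DTI 39.4% > 38%; LTV 55.9% ≤ 100%; employment 17 < 18 mo → does not qualify.
Option B: score 778 ≥ 700; DTI 39.4% > 36%; LTV 55.9% ≤ 97%; reserves 17.3 ≥ 2 mo → does not qualify.
Option C: score 778 ≥ 600; DTI 39.4% > 38%; LTV 55.9% ≤ 85% → does not qualify.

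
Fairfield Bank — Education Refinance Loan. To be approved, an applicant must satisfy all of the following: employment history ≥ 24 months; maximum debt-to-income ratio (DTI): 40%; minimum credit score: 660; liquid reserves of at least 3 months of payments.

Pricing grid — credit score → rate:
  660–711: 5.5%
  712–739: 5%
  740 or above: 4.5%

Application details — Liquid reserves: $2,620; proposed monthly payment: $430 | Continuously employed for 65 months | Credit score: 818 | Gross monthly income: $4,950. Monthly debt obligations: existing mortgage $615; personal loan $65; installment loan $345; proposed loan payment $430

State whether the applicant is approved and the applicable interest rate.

Credit score 818 ≥ 660 (meets minimum)
Employment 65 ≥ 24 months
Total monthly debts = (615 + 65 + 345 + 430) = 1,455. DTI = 1,455/4,950 = 29.4% ≤ 40%
Reserves: 2,620 ÷ 430 = 6.1 months (meets 3-month minimum)
All requirements met. Score 818 falls in the 740 or above tier → 4.5%.

Approved at 4.5%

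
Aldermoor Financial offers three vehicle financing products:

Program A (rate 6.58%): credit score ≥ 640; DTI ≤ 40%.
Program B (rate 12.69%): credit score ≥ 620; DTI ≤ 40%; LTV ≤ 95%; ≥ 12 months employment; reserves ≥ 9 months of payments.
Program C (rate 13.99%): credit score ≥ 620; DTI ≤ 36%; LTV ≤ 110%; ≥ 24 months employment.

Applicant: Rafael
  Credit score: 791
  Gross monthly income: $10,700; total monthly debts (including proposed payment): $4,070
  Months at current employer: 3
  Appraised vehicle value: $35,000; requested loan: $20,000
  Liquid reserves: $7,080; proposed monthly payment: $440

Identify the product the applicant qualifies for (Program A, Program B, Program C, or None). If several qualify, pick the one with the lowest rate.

Program A

DTI = 4,070/10,700 = 38%.
LTV = 20,000/35,000 = 57.1%.
Reserves = 7,080/440 = 16.1 months.
Program A: score 791 ≥ 640; DTI 38% ≤ 40% → qualifies.
Program B: score 791 ≥ 620; DTI 38% ≤ 40%; LTV 57.1% ≤ 95%; employment 3 < 12 mo; reserves 16.1 ≥ 9 mo → does not qualify.
Program C: score 791 ≥ 620; DTI 38% > 36%; LTV 57.1% ≤ 110%; employment 3 < 24 mo → does not qualify.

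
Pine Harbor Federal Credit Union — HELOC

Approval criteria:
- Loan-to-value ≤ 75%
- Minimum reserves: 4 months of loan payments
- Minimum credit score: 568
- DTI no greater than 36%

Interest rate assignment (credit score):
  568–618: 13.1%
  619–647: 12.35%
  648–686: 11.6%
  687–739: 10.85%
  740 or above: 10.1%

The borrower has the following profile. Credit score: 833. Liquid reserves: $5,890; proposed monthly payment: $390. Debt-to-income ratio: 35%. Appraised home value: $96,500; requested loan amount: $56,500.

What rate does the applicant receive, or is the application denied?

Credit score 833 ≥ 568 (meets minimum)
Loan-to-value = 56,500/96,500 = 58.5% — pass (75% max)
DTI 35% ≤ 36%
Reserves: 5,890 ÷ 390 = 15.1 months (meets 4-month minimum)
All requirements met. Score 833 falls in the 740 or above tier → 10.1%.

Approved at 10.1%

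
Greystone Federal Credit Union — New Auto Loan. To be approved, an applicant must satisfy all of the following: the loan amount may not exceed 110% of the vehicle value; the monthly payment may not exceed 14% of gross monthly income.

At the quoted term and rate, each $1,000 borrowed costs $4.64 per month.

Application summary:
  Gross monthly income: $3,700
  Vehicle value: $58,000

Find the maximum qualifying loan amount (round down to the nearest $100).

$63,800

Payment cap: 14% × $3,700 = $518/month.
At $4.64 per $1,000, that supports 518/4.64 × 1,000 ≈ $111,637 → $111,600.
LTV cap: 110% × $58,000 = $63,800 → $63,800.
Binding constraint: loan-to-value.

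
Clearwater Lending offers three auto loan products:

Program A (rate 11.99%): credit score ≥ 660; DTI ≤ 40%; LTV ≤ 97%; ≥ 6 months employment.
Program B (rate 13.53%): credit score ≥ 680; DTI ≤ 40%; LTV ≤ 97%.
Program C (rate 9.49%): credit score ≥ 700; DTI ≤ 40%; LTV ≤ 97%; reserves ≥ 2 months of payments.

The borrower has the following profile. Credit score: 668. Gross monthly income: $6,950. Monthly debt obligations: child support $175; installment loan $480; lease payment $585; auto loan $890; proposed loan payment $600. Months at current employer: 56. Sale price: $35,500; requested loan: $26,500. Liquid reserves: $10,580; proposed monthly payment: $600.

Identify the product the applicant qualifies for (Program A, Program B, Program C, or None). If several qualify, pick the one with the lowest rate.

Total debts = (175 + 480 + 585 + 890 + 600) = 2,730; DTI = 2,730/6,950 = 39.3%.
LTV = 26,500/35,500 = 74.6%.
Reserves = 10,580/600 = 17.6 months.
Program A: score 668 ≥ 660; DTI 39.3% ≤ 40%; LTV 74.6% ≤ 97%; employment 56 ≥ 6 mo → qualifies.
Program B: score 668 < 680; DTI 39.3% ≤ 40%; LTV 74.6% ≤ 97% → does not qualify.
Program C: score 668 < 700; DTI 39.3% ≤ 40%; LTV 74.6% ≤ 97%; reserves 17.6 ≥ 2 mo → does not qualify.

Program A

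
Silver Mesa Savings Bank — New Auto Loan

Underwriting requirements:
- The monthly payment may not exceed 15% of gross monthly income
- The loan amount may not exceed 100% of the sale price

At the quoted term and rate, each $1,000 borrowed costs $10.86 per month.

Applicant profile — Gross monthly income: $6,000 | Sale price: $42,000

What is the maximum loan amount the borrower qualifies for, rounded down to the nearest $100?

Payment cap: 15% × $6,000 = $900/month.
At $10.86 per $1,000, that supports 900/10.86 × 1,000 ≈ $82,872 → $82,800.
LTV cap: 100% × $42,000 = $42,000 → $42,000.
Binding constraint: loan-to-value.

$42,000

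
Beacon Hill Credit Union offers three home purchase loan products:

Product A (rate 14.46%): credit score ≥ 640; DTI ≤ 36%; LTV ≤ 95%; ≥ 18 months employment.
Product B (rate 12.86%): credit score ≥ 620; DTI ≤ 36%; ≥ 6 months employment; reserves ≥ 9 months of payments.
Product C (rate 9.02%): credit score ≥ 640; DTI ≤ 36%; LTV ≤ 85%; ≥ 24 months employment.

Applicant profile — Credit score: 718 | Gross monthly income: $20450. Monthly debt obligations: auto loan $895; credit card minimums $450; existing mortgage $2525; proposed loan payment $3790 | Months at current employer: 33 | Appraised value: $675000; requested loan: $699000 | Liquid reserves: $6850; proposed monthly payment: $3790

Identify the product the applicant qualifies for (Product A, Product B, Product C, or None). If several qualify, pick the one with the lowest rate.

None

Total debts = (895 + 450 + 2,525 + 3,790) = 7,660; DTI = 7,660/20,450 = 37.5%.
LTV = 699,000/675,000 = 103.6%.
Reserves = 6,850/3,790 = 1.8 months.
Product A: score 718 ≥ 640; DTI 37.5% > 36%; LTV 103.6% > 95%; employment 33 ≥ 18 mo → does not qualify.
Product B: score 718 ≥ 620; DTI 37.5% > 36%; employment 33 ≥ 6 mo; reserves 1.8 < 9 mo → does not qualify.
Product C: score 718 ≥ 640; DTI 37.5% > 36%; LTV 103.6% > 85%; employment 33 ≥ 24 mo → does not qualify.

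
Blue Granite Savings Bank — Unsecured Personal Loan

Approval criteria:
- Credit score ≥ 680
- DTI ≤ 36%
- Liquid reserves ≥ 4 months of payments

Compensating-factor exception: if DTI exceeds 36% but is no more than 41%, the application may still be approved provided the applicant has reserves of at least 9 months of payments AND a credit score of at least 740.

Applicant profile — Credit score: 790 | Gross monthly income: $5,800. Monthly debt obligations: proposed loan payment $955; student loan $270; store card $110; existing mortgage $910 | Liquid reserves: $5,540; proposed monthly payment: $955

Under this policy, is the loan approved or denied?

Credit score 790 ≥ 680 (meets base)
Total debts = (955 + 270 + 110 + 910) = 2,245. DTI: 2,245 ÷ 5,800 = 38.7%, over the 36% base limit.
Reserves = 5,540/955 = 5.8 months ≥ 4
38.7% falls in the override range (36%–41%), so the compensating-factor test applies.
Reserves 5.8 < 9 months; credit score 790 ≥ 740.
Override conditions not both satisfied; exception does not apply.

Denied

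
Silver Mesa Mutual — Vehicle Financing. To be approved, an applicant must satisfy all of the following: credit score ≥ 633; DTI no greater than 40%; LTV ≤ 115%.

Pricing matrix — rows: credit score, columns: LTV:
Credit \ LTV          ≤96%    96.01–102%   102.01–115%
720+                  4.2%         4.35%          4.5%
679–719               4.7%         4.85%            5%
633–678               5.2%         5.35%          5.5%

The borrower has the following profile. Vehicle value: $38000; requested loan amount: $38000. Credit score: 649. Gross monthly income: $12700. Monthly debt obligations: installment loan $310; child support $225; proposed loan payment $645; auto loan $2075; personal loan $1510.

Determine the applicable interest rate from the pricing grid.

Credit score 649 ≥ 633; Total monthly debts = (310 + 225 + 645 + 2,075 + 1,510) = 4,765. DTI: 4,765 ÷ 12,700 = 37.5%, within the 40% cap
LTV = 38,000/38,000 = 100% ≤ 115%
Score 649 is in the 633–678 band; LTV 100% is in the 96.01–102% band → 5.35%.

5.35%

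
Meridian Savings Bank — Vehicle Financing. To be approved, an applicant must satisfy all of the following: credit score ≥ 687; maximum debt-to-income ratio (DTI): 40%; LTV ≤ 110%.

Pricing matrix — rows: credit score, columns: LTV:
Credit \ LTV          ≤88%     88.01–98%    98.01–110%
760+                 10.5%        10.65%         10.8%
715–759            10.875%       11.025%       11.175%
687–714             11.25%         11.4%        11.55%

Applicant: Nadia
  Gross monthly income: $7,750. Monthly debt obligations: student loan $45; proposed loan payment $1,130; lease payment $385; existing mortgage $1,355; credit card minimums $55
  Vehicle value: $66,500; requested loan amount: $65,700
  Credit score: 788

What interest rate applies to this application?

Credit score 788 ≥ 687; Total monthly debts = (45 + 1,130 + 385 + 1,355 + 55) = 2,970. DTI: 2,970 ÷ 7,750 = 38.3%, within the 40% cap
LTV = 65,700/66,500 = 98.8% ≤ 110%
Credit 788 → row 760+; LTV 98.8% → column 98.01–110%. Grid cell → 10.8%.

10.8%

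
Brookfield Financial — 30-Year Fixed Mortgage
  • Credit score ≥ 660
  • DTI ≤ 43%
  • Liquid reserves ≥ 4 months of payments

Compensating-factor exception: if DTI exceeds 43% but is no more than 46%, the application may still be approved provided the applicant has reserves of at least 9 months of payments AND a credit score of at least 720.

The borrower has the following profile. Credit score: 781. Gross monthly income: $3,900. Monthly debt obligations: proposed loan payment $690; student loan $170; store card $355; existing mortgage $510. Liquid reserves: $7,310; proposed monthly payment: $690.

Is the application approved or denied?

Credit score 781 ≥ 660 (meets base)
Total debts = (690 + 170 + 355 + 510) = 1,725. DTI = 1,725/3,900 = 44.2% > 43% — standard DTI limit exceeded.
Reserves = 7,310/690 = 10.6 months ≥ 4
DTI 44.2% is within the 43%–46% exception band; checking compensating factors.
Override check — reserves: 10.6 mo (ok); score: 781 (ok).
Both compensating conditions met → exception applies.

Approved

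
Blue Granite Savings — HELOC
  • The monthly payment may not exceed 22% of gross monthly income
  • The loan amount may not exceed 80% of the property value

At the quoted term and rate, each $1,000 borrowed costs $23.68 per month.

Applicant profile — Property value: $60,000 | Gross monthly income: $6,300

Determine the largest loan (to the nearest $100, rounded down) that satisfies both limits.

Payment cap: 22% × $6,300 = $1,386/month.
At $23.68 per $1,000, that supports 1,386/23.68 × 1,000 ≈ $58,530 → $58,500.
LTV cap: 80% × $60,000 = $48,000 → $48,000.
Binding constraint: loan-to-value.

$48,000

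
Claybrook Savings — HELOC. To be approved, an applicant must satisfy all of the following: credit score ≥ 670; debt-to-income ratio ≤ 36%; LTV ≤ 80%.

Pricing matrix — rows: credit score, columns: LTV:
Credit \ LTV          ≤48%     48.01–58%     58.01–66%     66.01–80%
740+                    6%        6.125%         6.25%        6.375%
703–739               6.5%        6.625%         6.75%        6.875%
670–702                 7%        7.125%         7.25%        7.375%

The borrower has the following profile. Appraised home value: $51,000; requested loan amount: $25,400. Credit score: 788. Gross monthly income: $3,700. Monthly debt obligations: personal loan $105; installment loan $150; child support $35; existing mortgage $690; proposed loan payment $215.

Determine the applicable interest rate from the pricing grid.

Credit score 788 ≥ 670; Total monthly debts = (105 + 150 + 35 + 690 + 215) = 1,195. DTI: 1,195 ÷ 3,700 = 32.3%, within the 36% cap
LTV: 25,400 ÷ 51,000 = 49.8%, within 80% cap
Row: 788 falls in 740+. Column: 49.8% falls in 48.01–58%. Rate = 6.125%.

6.125%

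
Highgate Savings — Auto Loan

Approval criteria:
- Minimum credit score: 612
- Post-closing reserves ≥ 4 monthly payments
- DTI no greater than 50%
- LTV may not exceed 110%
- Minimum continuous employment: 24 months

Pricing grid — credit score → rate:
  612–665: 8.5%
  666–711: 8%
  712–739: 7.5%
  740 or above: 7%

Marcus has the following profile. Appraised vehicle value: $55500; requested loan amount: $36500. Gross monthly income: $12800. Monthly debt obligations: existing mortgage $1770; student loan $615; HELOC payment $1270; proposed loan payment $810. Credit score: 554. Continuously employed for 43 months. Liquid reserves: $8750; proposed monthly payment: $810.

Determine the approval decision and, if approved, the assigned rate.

Denied

Credit score 554 < 612 (below minimum)
Loan-to-value = 36,500/55,500 = 65.8% — pass (110% max)
Total monthly debts = (1,770 + 615 + 1,270 + 810) = 4,465. DTI: 4,465 ÷ 12,800 = 34.9%, within the 50% cap
Employment 43 ≥ 24 months
Reserves = 8,750/810 = 10.8 months ≥ 4
Not all requirements met → denied.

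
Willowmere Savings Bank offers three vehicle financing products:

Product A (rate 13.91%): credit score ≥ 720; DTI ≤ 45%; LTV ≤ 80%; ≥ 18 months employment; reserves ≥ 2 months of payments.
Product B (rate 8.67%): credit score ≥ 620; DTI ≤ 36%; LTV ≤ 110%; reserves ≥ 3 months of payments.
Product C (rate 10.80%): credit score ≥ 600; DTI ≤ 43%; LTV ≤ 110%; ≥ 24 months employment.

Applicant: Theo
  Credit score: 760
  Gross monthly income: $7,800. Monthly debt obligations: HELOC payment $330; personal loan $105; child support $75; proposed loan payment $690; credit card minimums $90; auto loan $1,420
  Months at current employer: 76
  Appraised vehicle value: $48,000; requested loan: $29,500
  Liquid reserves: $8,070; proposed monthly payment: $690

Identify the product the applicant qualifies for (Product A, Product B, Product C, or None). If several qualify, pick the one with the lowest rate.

Product B

Total debts = (330 + 105 + 75 + 690 + 90 + 1,420) = 2,710; DTI = 2,710/7,800 = 34.7%.
LTV = 29,500/48,000 = 61.5%.
Reserves = 8,070/690 = 11.7 months.
Product A: score 760 ≥ 720; DTI 34.7% ≤ 45%; LTV 61.5% ≤ 80%; employment 76 ≥ 18 mo; reserves 11.7 ≥ 2 mo → qualifies.
Product B: score 760 ≥ 620; DTI 34.7% ≤ 36%; LTV 61.5% ≤ 110%; reserves 11.7 ≥ 3 mo → qualifies.
Product C: score 760 ≥ 600; DTI 34.7% ≤ 43%; LTV 61.5% ≤ 110%; employment 76 ≥ 24 mo → qualifies.
Qualifying: Product A, Product B, Product C. Lowest rate is 8.67% → Product B.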